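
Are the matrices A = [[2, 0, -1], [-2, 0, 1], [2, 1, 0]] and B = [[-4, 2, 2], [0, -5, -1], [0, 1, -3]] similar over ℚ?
trace(A) = 2 but trace(B) = -12. The trace is a similarity invariant, so A and B are not similar.

No.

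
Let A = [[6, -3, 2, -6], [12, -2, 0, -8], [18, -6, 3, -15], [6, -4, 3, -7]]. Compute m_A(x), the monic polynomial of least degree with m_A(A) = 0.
m_A(x) = x^2

The characteristic polynomial factors as x^4. The minimal polynomial is ∏(x - λ)^{k_λ} where k_λ is the size of the largest Jordan block at λ.

For λ = 0: rank(A) = 2, and the largest Jordan block has size 2 (the smallest k with rank(A^k) = rank(A^(k+1))).

So m_A(x) = x^2.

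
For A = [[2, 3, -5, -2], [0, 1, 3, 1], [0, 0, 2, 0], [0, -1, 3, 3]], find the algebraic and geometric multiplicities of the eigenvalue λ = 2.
algebraic multiplicity 4, geometric multiplicity 2

The characteristic polynomial is (x - 2)^4, so the factor x - 2 appears with exponent 4: the algebraic multiplicity is 4.

rank(A - 2I) = 2, so the eigenspace has dimension 4 - 2 = 2: the geometric multiplicity is 2.

Since 2 < 4, A is not diagonalizable.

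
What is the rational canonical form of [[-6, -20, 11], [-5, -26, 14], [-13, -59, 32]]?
R = [[0, 0, 3], [1, 0, -1], [0, 1, 0]]

The invariant factors of A (the non-unit diagonal entries of the Smith normal form of xI - A over ℚ[x]) are x^3 + x - 3, each dividing the next. The characteristic polynomial is their product, x^3 + x - 3.

The rational canonical form is the block-diagonal matrix of companion matrices C(f_i):
R = [[0, 0, 3], [1, 0, -1], [0, 1, 0]].

Note the characteristic polynomial does not split into linear factors over ℚ, so A has no Jordan form over ℚ; the rational canonical form exists over any field.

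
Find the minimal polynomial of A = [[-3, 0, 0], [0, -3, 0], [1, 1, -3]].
m_A(x) = (x + 3)^2

The characteristic polynomial factors as (x + 3)^3. The minimal polynomial is ∏(x - λ)^{k_λ} where k_λ is the size of the largest Jordan block at λ.

For λ = -3: rank(A + 3I) = 1, and the largest Jordan block has size 2 (the smallest k with rank((A + 3I)^k) = rank((A + 3I)^(k+1))).

So m_A(x) = (x + 3)^2.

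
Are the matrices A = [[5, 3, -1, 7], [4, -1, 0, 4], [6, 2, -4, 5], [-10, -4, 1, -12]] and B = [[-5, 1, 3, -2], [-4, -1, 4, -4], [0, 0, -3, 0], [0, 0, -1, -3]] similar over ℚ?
Two matrices over a field are similar if and only if they have the same invariant factors.

Both A and B have characteristic polynomial (x + 3)^4 and minimal polynomial (x + 3)^2. Computing further, both have invariant factors (x + 3)^2, (x + 3)^2. Hence A and B are similar.

Yes.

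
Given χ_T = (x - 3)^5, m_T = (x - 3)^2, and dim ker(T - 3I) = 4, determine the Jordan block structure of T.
λ = 3: algebraic multiplicity 5 (exponent in χ_T), largest block size 2 (exponent in m_T), 4 blocks (geometric multiplicity). These force block sizes [2, 1, 1, 1].

Jordan blocks: (3, 2), (3, 1), (3, 1), (3, 1)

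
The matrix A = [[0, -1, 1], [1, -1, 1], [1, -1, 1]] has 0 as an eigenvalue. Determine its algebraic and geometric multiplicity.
algebraic multiplicity 3, geometric multiplicity 1

The characteristic polynomial is x^3, so the factor x appears with exponent 3: the algebraic multiplicity is 3.

rank(A) = 2, so the eigenspace has dimension 3 - 2 = 1: the geometric multiplicity is 1.

Since 1 < 3, A is not diagonalizable.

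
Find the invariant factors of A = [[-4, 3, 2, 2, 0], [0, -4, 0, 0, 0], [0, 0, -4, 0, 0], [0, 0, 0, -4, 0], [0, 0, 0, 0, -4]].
The Jordan structure of A has elementary divisors (x + 4)^2, (x + 4), (x + 4), (x + 4). Arranging the block sizes at each eigenvalue in decreasing order and taking row products gives the invariant factors.

Invariant factors (smallest first, each dividing the next): x + 4, x + 4, x + 4, (x + 4)^2.

Check: the last factor (x + 4)^2 is the minimal polynomial, and the product (x + 4)^5 is the characteristic polynomial.

x + 4, x + 4, x + 4, (x + 4)^2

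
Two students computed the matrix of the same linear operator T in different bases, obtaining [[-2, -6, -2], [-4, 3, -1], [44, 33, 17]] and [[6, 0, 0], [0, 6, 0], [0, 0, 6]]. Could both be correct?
Both have characteristic polynomial (x - 6)^3, but the minimal polynomial of A is (x - 6)^2 while the minimal polynomial of B is x - 6. The minimal polynomial is a similarity invariant, so A and B are not similar.

No.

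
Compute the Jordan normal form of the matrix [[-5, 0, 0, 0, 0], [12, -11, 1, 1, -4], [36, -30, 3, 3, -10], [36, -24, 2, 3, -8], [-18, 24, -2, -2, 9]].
The characteristic polynomial is det(xI - A) = (x - 1)^4(x + 5), so the eigenvalues are -5 (algebraic multiplicity 1), 1 (algebraic multiplicity 4).

For λ = -5: algebraic multiplicity 1 gives one 1×1 block.

For λ = 1: rank(A - I) = 3, rank((A - I)^2) = 2, rank((A - I)^3) = 1. The eigenspace has dimension 5 - 3 = 2, so there are 2 Jordan blocks; the rank sequence gives block sizes [3, 1].

Assembling the blocks gives the Jordan form J above.

J = [[-5, 0, 0, 0, 0], [0, 1, 1, 0, 0], [0, 0, 1, 1, 0], [0, 0, 0, 1, 0], [0, 0, 0, 0, 1]]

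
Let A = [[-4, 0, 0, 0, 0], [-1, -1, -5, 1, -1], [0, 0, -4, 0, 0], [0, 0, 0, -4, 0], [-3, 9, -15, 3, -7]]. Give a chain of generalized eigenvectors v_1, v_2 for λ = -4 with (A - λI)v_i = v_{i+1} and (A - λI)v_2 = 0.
We seek v_1 ∈ ker((A + 4I)^2) \ ker(A + 4I), then set v_{i+1} = (A + 4I) v_i.

One such chain is v_1 = [[1, 3, 0, 1, 8]]^T, v_2 = [[0, 1, 0, 0, 3]]^T. Check: (A + 4I) v_2 = [[0, 0, 0, 0, 0]]^T = 0.

v_1 = [[1, 3, 0, 1, 8]]^T, v_2 = [[0, 1, 0, 0, 3]]^T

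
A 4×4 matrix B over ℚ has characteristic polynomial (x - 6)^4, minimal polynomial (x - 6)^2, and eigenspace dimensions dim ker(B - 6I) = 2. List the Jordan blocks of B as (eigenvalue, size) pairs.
Jordan blocks: (6, 2), (6, 2)

λ = 6: algebraic multiplicity 4 (exponent in χ_B), largest block size 2 (exponent in m_B), 2 blocks (geometric multiplicity). These force block sizes [2, 2].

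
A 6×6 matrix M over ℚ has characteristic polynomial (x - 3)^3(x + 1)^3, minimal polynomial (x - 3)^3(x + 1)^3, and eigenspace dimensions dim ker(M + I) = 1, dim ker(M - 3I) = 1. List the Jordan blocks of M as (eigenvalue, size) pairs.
λ = -1: algebraic multiplicity 3 (exponent in χ_M), largest block size 3 (exponent in m_M), 1 block (geometric multiplicity). This forces block sizes [3].
λ = 3: algebraic multiplicity 3 (exponent in χ_M), largest block size 3 (exponent in m_M), 1 block (geometric multiplicity). This forces block sizes [3].

Jordan blocks: (-1, 3), (3, 3)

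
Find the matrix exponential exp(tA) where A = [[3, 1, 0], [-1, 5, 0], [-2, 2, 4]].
e^{tA} = [[(1 - t)*e^{4*t}, t*e^{4*t}, 0], [-t*e^{4*t}, (t + 1)*e^{4*t}, 0], [-2*t*e^{4*t}, 2*t*e^{4*t}, e^{4*t}]]

A has Jordan form J = [[4, 1, 0], [0, 4, 0], [0, 0, 4]] with A = PJP^{-1}, so e^{tA} = P e^{tJ} P^{-1}.

For a Jordan block J_k(λ), e^{tJ_k(λ)} = e^{λt} · (I + tN + t^2 N^2/2! + ... + t^{k-1} N^{k-1}/(k-1)!) where N is the nilpotent superdiagonal part.

Assembling the blocks and conjugating back gives the entries of e^{tA} as shown above.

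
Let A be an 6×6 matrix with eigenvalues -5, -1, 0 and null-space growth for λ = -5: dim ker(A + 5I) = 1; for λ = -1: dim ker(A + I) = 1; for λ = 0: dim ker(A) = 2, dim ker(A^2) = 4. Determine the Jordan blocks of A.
λ = -5: successive nullity increments [1] count blocks of size ≥ k; block sizes are [1].
λ = -1: successive nullity increments [1] count blocks of size ≥ k; block sizes are [1].
λ = 0: successive nullity increments [2, 2] count blocks of size ≥ k; block sizes are [2, 2].

Jordan blocks: (-5, 1), (-1, 1), (0, 2), (0, 2)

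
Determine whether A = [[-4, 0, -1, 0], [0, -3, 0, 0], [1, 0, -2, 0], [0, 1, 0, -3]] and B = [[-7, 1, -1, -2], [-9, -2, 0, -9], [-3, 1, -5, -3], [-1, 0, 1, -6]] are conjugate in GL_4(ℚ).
No.

trace(A) = -12 but trace(B) = -20. The trace is a similarity invariant, so A and B are not similar.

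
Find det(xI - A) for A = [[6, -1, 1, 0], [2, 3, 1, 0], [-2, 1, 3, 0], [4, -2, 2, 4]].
xI - A = [[x - 6, 1, -1, 0], [-2, x - 3, -1, 0], [2, -1, x - 3, 0], [-4, 2, -2, x - 4]].

Expanding det(xI - A) along the first row:
det(xI - A) = + (x - 6)·det([[x - 3, -1, 0], [-1, x - 3, 0], [2, -2, x - 4]]) - (1)·det([[-2, -1, 0], [2, x - 3, 0], [-4, -2, x - 4]]) + (-1)·det([[-2, x - 3, 0], [2, -1, 0], [-4, 2, x - 4]]) - (0)·det([[-2, x - 3, -1], [2, -1, x - 3], [-4, 2, -2]]).

Evaluating gives χ_A(x) = x^4 - 16x^3 + 96x^2 - 256x + 256 = (x - 4)^4.

χ_A(x) = (x - 4)^4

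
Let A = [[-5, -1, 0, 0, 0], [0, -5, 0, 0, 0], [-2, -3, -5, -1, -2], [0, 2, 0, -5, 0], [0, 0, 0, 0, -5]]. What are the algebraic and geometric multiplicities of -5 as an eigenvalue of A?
The characteristic polynomial is (x + 5)^5, so the factor x + 5 appears with exponent 5: the algebraic multiplicity is 5.

rank(A + 5I) = 2, so the eigenspace has dimension 5 - 2 = 3: the geometric multiplicity is 3.

Since 3 < 5, A is not diagonalizable.

algebraic multiplicity 5, geometric multiplicity 3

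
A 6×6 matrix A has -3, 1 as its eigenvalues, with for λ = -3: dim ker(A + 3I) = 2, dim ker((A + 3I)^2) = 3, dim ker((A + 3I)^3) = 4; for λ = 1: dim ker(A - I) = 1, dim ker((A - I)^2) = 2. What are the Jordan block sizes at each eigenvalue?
λ = -3: successive nullity increments [2, 1, 1] count blocks of size ≥ k; block sizes are [3, 1].
λ = 1: successive nullity increments [1, 1] count blocks of size ≥ k; block sizes are [2].

Jordan blocks: (-3, 3), (-3, 1), (1, 2)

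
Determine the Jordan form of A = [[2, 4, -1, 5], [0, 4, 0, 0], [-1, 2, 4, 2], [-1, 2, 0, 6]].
J = [[4, 1, 0, 0], [0, 4, 1, 0], [0, 0, 4, 0], [0, 0, 0, 4]]

The characteristic polynomial is det(xI - A) = (x - 4)^4, so the eigenvalues are 4 (algebraic multiplicity 4).

For λ = 4: rank(A - 4I) = 2, rank((A - 4I)^2) = 1, rank((A - 4I)^3) = 0. The eigenspace has dimension 4 - 2 = 2, so there are 2 Jordan blocks; the rank sequence gives block sizes [3, 1].

Assembling the blocks gives the Jordan form J above.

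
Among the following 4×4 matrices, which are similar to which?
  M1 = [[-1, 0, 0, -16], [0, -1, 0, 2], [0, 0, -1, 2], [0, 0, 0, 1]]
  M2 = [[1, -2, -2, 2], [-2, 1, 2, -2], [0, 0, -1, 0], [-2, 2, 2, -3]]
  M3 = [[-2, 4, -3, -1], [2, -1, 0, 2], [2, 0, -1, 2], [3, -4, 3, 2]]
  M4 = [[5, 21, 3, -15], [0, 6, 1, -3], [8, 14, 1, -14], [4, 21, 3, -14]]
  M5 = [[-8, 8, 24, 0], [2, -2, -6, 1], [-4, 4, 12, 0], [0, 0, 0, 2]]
Characteristic polynomials: χ_{M1} = (x - 1)(x + 1)^3, χ_{M2} = (x - 1)(x + 1)^3, χ_{M3} = (x - 1)(x + 1)^3, χ_{M4} = (x - 1)(x + 1)^3, χ_{M5} = x^2(x - 2)^2.

{M1, M2}: invariant factors x + 1, x + 1, (x - 1)(x + 1).

{M3, M4}: invariant factors x + 1, (x - 1)(x + 1)^2.

{M5}: invariant factors x, x(x - 2)^2.

Matrices are similar if and only if their invariant-factor lists agree; the partition into similarity classes is {M1, M2}, {M3, M4}, {M5}.

3 classes: {M1, M2}, {M3, M4}, {M5}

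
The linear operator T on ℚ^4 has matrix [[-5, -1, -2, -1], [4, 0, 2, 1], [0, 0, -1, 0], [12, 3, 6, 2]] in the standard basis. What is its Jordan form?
J = [[-1, 1, 0, 0], [0, -1, 0, 0], [0, 0, -1, 0], [0, 0, 0, -1]]

The characteristic polynomial is det(xI - A) = (x + 1)^4, so the eigenvalues are -1 (algebraic multiplicity 4).

For λ = -1: rank(A + I) = 1, rank((A + I)^2) = 0. The eigenspace has dimension 4 - 1 = 3, so there are 3 Jordan blocks; the rank sequence gives block sizes [2, 1, 1].

Assembling the blocks gives the Jordan form J above.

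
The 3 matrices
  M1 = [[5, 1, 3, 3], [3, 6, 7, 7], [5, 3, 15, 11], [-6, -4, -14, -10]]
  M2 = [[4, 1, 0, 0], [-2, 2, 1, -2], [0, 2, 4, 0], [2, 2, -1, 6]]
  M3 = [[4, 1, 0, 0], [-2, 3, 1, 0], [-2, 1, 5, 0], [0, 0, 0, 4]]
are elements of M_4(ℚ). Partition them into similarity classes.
1 class: {M1, M2, M3}

Characteristic polynomials: χ_{M1} = (x - 4)^4, χ_{M2} = (x - 4)^4, χ_{M3} = (x - 4)^4.

{M1, M2, M3}: invariant factors x - 4, (x - 4)^3.

Matrices are similar if and only if their invariant-factor lists agree; the partition into similarity classes is {M1, M2, M3}.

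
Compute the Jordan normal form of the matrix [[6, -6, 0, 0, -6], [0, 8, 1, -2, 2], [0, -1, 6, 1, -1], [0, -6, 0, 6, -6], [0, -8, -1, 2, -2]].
The characteristic polynomial is det(xI - A) = x(x - 6)^4, so the eigenvalues are 0 (algebraic multiplicity 1), 6 (algebraic multiplicity 4).

For λ = 0: algebraic multiplicity 1 gives one 1×1 block.

For λ = 6: rank(A - 6I) = 3, rank((A - 6I)^2) = 2, rank((A - 6I)^3) = 1. The eigenspace has dimension 5 - 3 = 2, so there are 2 Jordan blocks; the rank sequence gives block sizes [3, 1].

Assembling the blocks gives the Jordan form J above.

J = [[0, 0, 0, 0, 0], [0, 6, 1, 0, 0], [0, 0, 6, 1, 0], [0, 0, 0, 6, 0], [0, 0, 0, 0, 6]]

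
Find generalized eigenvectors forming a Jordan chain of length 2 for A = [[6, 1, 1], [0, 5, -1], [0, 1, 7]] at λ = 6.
We seek v_1 ∈ ker((A - 6I)^2) \ ker(A - 6I), then set v_{i+1} = (A - 6I) v_i.

One such chain is v_1 = [[2, 1, -2]]^T, v_2 = [[-1, 1, -1]]^T. Check: (A - 6I) v_2 = [[0, 0, 0]]^T = 0.

v_1 = [[2, 1, -2]]^T, v_2 = [[-1, 1, -1]]^T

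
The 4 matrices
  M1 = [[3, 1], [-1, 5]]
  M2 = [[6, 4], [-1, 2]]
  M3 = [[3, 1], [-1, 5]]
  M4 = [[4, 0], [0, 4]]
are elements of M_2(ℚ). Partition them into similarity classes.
Characteristic polynomials: χ_{M1} = (x - 4)^2, χ_{M2} = (x - 4)^2, χ_{M3} = (x - 4)^2, χ_{M4} = (x - 4)^2.

{M1, M2, M3}: invariant factors (x - 4)^2.

{M4}: invariant factors x - 4, x - 4.

Matrices are similar if and only if their invariant-factor lists agree; the partition into similarity classes is {M1, M2, M3}, {M4}.

2 classes: {M1, M2, M3}, {M4}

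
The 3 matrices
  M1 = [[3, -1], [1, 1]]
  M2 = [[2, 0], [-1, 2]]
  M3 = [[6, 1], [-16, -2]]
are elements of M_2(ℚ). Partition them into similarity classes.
Characteristic polynomials: χ_{M1} = (x - 2)^2, χ_{M2} = (x - 2)^2, χ_{M3} = (x - 2)^2.

{M1, M2, M3}: invariant factors (x - 2)^2.

Matrices are similar if and only if their invariant-factor lists agree; the partition into similarity classes is {M1, M2, M3}.

1 class: {M1, M2, M3}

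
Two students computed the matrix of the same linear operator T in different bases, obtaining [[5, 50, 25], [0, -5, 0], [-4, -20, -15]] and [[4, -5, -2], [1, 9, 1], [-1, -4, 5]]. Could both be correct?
trace(A) = -15 but trace(B) = 18. The trace is a similarity invariant, so A and B are not similar.

No.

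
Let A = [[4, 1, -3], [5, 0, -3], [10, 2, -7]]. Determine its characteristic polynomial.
xI - A = [[x - 4, -1, 3], [-5, x, 3], [-10, -2, x + 7]].

Expanding det(xI - A) along the first row:
det(xI - A) = + (x - 4)·det([[x, 3], [-2, x + 7]]) - (-1)·det([[-5, 3], [-10, x + 7]]) + (3)·det([[-5, x], [-10, -2]]).

Evaluating gives χ_A(x) = x^3 + 3x^2 + 3x + 1 = (x + 1)^3.

χ_A(x) = (x + 1)^3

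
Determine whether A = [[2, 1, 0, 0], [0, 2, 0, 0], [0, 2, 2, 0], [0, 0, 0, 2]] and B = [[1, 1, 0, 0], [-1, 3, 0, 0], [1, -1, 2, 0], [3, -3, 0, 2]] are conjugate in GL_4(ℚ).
Two matrices over a field are similar if and only if they have the same invariant factors.

Both A and B have characteristic polynomial (x - 2)^4 and minimal polynomial (x - 2)^2. Computing further, both have invariant factors x - 2, x - 2, (x - 2)^2. Hence A and B are similar.

Yes.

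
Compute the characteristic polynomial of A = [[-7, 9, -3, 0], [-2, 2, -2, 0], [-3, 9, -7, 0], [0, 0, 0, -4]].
χ_A(x) = (x + 4)^4

xI - A = [[x + 7, -9, 3, 0], [2, x - 2, 2, 0], [3, -9, x + 7, 0], [0, 0, 0, x + 4]].

Expanding det(xI - A) along the first row:
det(xI - A) = + (x + 7)·det([[x - 2, 2, 0], [-9, x + 7, 0], [0, 0, x + 4]]) - (-9)·det([[2, 2, 0], [3, x + 7, 0], [0, 0, x + 4]]) + (3)·det([[2, x - 2, 0], [3, -9, 0], [0, 0, x + 4]]) - (0)·det([[2, x - 2, 2], [3, -9, x + 7], [0, 0, 0]]).

Evaluating gives χ_A(x) = x^4 + 16x^3 + 96x^2 + 256x + 256 = (x + 4)^4.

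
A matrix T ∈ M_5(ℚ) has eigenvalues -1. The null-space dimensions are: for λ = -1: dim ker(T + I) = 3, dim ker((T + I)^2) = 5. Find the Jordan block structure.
Jordan blocks: (-1, 2), (-1, 2), (-1, 1)

λ = -1: successive nullity increments [3, 2] count blocks of size ≥ k; block sizes are [2, 2, 1].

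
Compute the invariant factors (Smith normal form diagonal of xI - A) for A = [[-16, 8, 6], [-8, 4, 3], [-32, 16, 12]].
The Jordan structure of A has elementary divisors x^2, x. Arranging the block sizes at each eigenvalue in decreasing order and taking row products gives the invariant factors.

Invariant factors (smallest first, each dividing the next): x, x^2.

Check: the last factor x^2 is the minimal polynomial, and the product x^3 is the characteristic polynomial.

x, x^2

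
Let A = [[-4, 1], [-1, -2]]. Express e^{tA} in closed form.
e^{tA} = [[(1 - t)*e^{-3*t}, t*e^{-3*t}], [-t*e^{-3*t}, (t + 1)*e^{-3*t}]]

A has Jordan form J = [[-3, 1], [0, -3]] with A = PJP^{-1}, so e^{tA} = P e^{tJ} P^{-1}.

For a Jordan block J_k(λ), e^{tJ_k(λ)} = e^{λt} · (I + tN + t^2 N^2/2! + ... + t^{k-1} N^{k-1}/(k-1)!) where N is the nilpotent superdiagonal part.

Assembling the blocks and conjugating back gives the entries of e^{tA} as shown above.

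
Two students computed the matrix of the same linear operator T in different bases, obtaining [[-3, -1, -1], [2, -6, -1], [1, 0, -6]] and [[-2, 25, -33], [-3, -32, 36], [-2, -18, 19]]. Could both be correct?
Yes.

Two matrices over a field are similar if and only if they have the same invariant factors.

Both A and B have characteristic polynomial (x + 5)^3 and minimal polynomial (x + 5)^3. Computing further, both have invariant factors (x + 5)^3. Hence A and B are similar.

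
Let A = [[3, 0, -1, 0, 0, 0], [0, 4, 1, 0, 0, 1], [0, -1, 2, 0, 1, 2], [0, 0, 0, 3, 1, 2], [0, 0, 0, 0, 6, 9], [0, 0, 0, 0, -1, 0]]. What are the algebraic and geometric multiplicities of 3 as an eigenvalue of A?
The characteristic polynomial is (x - 3)^6, so the factor x - 3 appears with exponent 6: the algebraic multiplicity is 6.

rank(A - 3I) = 4, so the eigenspace has dimension 6 - 4 = 2: the geometric multiplicity is 2.

Since 2 < 6, A is not diagonalizable.

algebraic multiplicity 6, geometric multiplicity 2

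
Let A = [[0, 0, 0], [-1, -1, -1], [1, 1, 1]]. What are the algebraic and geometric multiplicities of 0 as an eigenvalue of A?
algebraic multiplicity 3, geometric multiplicity 2

The characteristic polynomial is x^3, so the factor x appears with exponent 3: the algebraic multiplicity is 3.

rank(A) = 1, so the eigenspace has dimension 3 - 1 = 2: the geometric multiplicity is 2.

Since 2 < 3, A is not diagonalizable.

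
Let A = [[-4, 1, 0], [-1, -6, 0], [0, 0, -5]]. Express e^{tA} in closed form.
A has Jordan form J = [[-5, 1, 0], [0, -5, 0], [0, 0, -5]] with A = PJP^{-1}, so e^{tA} = P e^{tJ} P^{-1}.

For a Jordan block J_k(λ), e^{tJ_k(λ)} = e^{λt} · (I + tN + t^2 N^2/2! + ... + t^{k-1} N^{k-1}/(k-1)!) where N is the nilpotent superdiagonal part.

Assembling the blocks and conjugating back gives the entries of e^{tA} as shown above.

e^{tA} = [[(t + 1)*e^{-5*t}, t*e^{-5*t}, 0], [-t*e^{-5*t}, (1 - t)*e^{-5*t}, 0], [0, 0, e^{-5*t}]]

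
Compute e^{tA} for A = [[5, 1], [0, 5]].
e^{tA} = [[e^{5*t}, t*e^{5*t}], [0, e^{5*t}]]

A has Jordan form J = [[5, 1], [0, 5]] with A = PJP^{-1}, so e^{tA} = P e^{tJ} P^{-1}.

For a Jordan block J_k(λ), e^{tJ_k(λ)} = e^{λt} · (I + tN + t^2 N^2/2! + ... + t^{k-1} N^{k-1}/(k-1)!) where N is the nilpotent superdiagonal part.

Assembling the blocks and conjugating back gives the entries of e^{tA} as shown above.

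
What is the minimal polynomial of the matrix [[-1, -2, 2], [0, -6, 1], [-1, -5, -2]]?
m_A(x) = (x + 3)^3

The characteristic polynomial factors as (x + 3)^3. The minimal polynomial is ∏(x - λ)^{k_λ} where k_λ is the size of the largest Jordan block at λ.

For λ = -3: rank(A + 3I) = 2, and the largest Jordan block has size 3 (the smallest k with rank((A + 3I)^k) = rank((A + 3I)^(k+1))).

So m_A(x) = (x + 3)^3.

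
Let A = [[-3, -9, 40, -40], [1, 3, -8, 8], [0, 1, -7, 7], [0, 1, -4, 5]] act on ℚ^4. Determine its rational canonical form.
The invariant factors of A (the non-unit diagonal entries of the Smith normal form of xI - A over ℚ[x]) are (x^2 + x - 4)^2, each dividing the next. The characteristic polynomial is their product, (x^2 + x - 4)^2.

The rational canonical form is the block-diagonal matrix of companion matrices C(f_i):
R = [[0, 0, 0, -16], [1, 0, 0, 8], [0, 1, 0, 7], [0, 0, 1, -2]].

Note the characteristic polynomial does not split into linear factors over ℚ, so A has no Jordan form over ℚ; the rational canonical form exists over any field.

R = [[0, 0, 0, -16], [1, 0, 0, 8], [0, 1, 0, 7], [0, 0, 1, -2]]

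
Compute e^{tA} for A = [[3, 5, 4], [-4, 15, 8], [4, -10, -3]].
A has Jordan form J = [[5, 1, 0], [0, 5, 0], [0, 0, 5]] with A = PJP^{-1}, so e^{tA} = P e^{tJ} P^{-1}.

For a Jordan block J_k(λ), e^{tJ_k(λ)} = e^{λt} · (I + tN + t^2 N^2/2! + ... + t^{k-1} N^{k-1}/(k-1)!) where N is the nilpotent superdiagonal part.

Assembling the blocks and conjugating back gives the entries of e^{tA} as shown above.

e^{tA} = [[(1 - 2*t)*e^{5*t}, 5*t*e^{5*t}, 4*t*e^{5*t}], [-4*t*e^{5*t}, (10*t + 1)*e^{5*t}, 8*t*e^{5*t}], [4*t*e^{5*t}, -10*t*e^{5*t}, (1 - 8*t)*e^{5*t}]]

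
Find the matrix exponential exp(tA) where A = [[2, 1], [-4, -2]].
e^{tA} = [[2*t + 1, t], [-4*t, 1 - 2*t]]

A has Jordan form J = [[0, 1], [0, 0]] with A = PJP^{-1}, so e^{tA} = P e^{tJ} P^{-1}.

For a Jordan block J_k(λ), e^{tJ_k(λ)} = e^{λt} · (I + tN + t^2 N^2/2! + ... + t^{k-1} N^{k-1}/(k-1)!) where N is the nilpotent superdiagonal part.

Assembling the blocks and conjugating back gives the entries of e^{tA} as shown above.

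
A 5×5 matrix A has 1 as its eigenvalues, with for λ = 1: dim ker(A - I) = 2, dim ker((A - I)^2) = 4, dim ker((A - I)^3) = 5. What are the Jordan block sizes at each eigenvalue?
Jordan blocks: (1, 3), (1, 2)

λ = 1: successive nullity increments [2, 2, 1] count blocks of size ≥ k; block sizes are [3, 2].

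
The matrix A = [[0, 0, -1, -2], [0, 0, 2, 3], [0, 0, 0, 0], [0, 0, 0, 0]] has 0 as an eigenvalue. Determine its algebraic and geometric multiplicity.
The characteristic polynomial is x^4, so the factor x appears with exponent 4: the algebraic multiplicity is 4.

rank(A) = 2, so the eigenspace has dimension 4 - 2 = 2: the geometric multiplicity is 2.

Since 2 < 4, A is not diagonalizable.

algebraic multiplicity 4, geometric multiplicity 2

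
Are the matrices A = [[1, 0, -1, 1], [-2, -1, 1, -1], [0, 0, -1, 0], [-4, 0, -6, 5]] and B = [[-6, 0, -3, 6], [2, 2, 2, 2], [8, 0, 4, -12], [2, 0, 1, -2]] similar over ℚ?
trace(A) = 4 but trace(B) = -2. The trace is a similarity invariant, so A and B are not similar.

No.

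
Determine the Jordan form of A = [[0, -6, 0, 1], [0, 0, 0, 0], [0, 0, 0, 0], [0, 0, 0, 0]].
J = [[0, 1, 0, 0], [0, 0, 0, 0], [0, 0, 0, 0], [0, 0, 0, 0]]

The characteristic polynomial is det(xI - A) = x^4, so the eigenvalues are 0 (algebraic multiplicity 4).

For λ = 0: rank(A) = 1, rank(A^2) = 0. The eigenspace has dimension 4 - 1 = 3, so there are 3 Jordan blocks; the rank sequence gives block sizes [2, 1, 1].

Assembling the blocks gives the Jordan form J above.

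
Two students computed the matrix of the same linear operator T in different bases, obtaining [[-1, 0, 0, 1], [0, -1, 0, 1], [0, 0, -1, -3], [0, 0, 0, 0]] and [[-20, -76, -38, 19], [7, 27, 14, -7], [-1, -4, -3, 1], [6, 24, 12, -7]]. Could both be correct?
Yes.

Two matrices over a field are similar if and only if they have the same invariant factors.

Both A and B have characteristic polynomial x(x + 1)^3 and minimal polynomial x(x + 1). Computing further, both have invariant factors x + 1, x + 1, x(x + 1). Hence A and B are similar.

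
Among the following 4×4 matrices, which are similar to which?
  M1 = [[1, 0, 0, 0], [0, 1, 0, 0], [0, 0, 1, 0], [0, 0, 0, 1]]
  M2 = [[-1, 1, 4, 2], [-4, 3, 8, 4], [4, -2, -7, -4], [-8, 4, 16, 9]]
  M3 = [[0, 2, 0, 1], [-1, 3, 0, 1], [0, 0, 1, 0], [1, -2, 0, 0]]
Characteristic polynomials: χ_{M1} = (x - 1)^4, χ_{M2} = (x - 1)^4, χ_{M3} = (x - 1)^4.

{M1}: invariant factors x - 1, x - 1, x - 1, x - 1.

{M2, M3}: invariant factors x - 1, x - 1, (x - 1)^2.

Matrices are similar if and only if their invariant-factor lists agree; the partition into similarity classes is {M1}, {M2, M3}.

2 classes: {M1}, {M2, M3}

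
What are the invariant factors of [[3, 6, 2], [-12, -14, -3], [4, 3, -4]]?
x + 5, (x + 5)^2

The Jordan structure of A has elementary divisors (x + 5)^2, (x + 5). Arranging the block sizes at each eigenvalue in decreasing order and taking row products gives the invariant factors.

Invariant factors (smallest first, each dividing the next): x + 5, (x + 5)^2.

Check: the last factor (x + 5)^2 is the minimal polynomial, and the product (x + 5)^3 is the characteristic polynomial.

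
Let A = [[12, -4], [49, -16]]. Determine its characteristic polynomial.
xI - A = [[x - 12, 4], [-49, x + 16]].

Expanding det(xI - A) along the first row:
det(xI - A) = + (x - 12)·det([[x + 16]]) - (4)·det([[-49]]).

Evaluating gives χ_A(x) = x^2 + 4x + 4 = (x + 2)^2.

χ_A(x) = (x + 2)^2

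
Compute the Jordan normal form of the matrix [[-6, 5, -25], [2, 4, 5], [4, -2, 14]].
J = [[4, 1, 0], [0, 4, 1], [0, 0, 4]]

The characteristic polynomial is det(xI - A) = (x - 4)^3, so the eigenvalues are 4 (algebraic multiplicity 3).

For λ = 4: rank(A - 4I) = 2, rank((A - 4I)^2) = 1, rank((A - 4I)^3) = 0. The eigenspace has dimension 3 - 2 = 1, so there is 1 Jordan block; the rank sequence gives block sizes [3].

Assembling the blocks gives the Jordan form J above.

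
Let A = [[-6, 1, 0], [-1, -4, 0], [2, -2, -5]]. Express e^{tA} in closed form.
A has Jordan form J = [[-5, 1, 0], [0, -5, 0], [0, 0, -5]] with A = PJP^{-1}, so e^{tA} = P e^{tJ} P^{-1}.

For a Jordan block J_k(λ), e^{tJ_k(λ)} = e^{λt} · (I + tN + t^2 N^2/2! + ... + t^{k-1} N^{k-1}/(k-1)!) where N is the nilpotent superdiagonal part.

Assembling the blocks and conjugating back gives the entries of e^{tA} as shown above.

e^{tA} = [[(1 - t)*e^{-5*t}, t*e^{-5*t}, 0], [-t*e^{-5*t}, (t + 1)*e^{-5*t}, 0], [2*t*e^{-5*t}, -2*t*e^{-5*t}, e^{-5*t}]]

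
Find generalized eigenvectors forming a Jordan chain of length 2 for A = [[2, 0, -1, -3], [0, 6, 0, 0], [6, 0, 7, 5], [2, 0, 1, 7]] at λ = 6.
v_1 = [[0, 0, 1, 0]]^T, v_2 = [[-1, 0, 1, 1]]^T

We seek v_1 ∈ ker((A - 6I)^2) \ ker(A - 6I), then set v_{i+1} = (A - 6I) v_i.

One such chain is v_1 = [[0, 0, 1, 0]]^T, v_2 = [[-1, 0, 1, 1]]^T. Check: (A - 6I) v_2 = [[0, 0, 0, 0]]^T = 0.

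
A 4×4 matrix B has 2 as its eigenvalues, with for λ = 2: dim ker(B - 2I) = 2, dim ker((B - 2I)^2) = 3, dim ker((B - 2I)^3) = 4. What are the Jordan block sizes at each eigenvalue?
λ = 2: successive nullity increments [2, 1, 1] count blocks of size ≥ k; block sizes are [3, 1].

Jordan blocks: (2, 3), (2, 1)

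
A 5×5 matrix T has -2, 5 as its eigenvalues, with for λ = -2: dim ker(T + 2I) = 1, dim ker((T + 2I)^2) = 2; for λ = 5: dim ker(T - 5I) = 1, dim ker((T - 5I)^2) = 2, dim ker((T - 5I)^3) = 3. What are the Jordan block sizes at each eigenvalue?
Jordan blocks: (-2, 2), (5, 3)

λ = -2: successive nullity increments [1, 1] count blocks of size ≥ k; block sizes are [2].
λ = 5: successive nullity increments [1, 1, 1] count blocks of size ≥ k; block sizes are [3].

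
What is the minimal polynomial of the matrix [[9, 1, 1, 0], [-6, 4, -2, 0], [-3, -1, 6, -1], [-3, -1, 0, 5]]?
The characteristic polynomial factors as (x - 6)^4. The minimal polynomial is ∏(x - λ)^{k_λ} where k_λ is the size of the largest Jordan block at λ.

For λ = 6: rank(A - 6I) = 2, and the largest Jordan block has size 3 (the smallest k with rank((A - 6I)^k) = rank((A - 6I)^(k+1))).

So m_A(x) = (x - 6)^3.

m_A(x) = (x - 6)^3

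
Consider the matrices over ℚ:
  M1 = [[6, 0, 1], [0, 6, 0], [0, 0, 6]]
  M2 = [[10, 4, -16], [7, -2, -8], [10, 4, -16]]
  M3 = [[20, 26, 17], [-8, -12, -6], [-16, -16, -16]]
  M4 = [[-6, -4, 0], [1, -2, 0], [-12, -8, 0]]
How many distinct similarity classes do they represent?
2 classes: {M1}, {M2, M3, M4}

Characteristic polynomials: χ_{M1} = (x - 6)^3, χ_{M2} = x(x + 4)^2, χ_{M3} = x(x + 4)^2, χ_{M4} = x(x + 4)^2.

{M1}: invariant factors x - 6, (x - 6)^2.

{M2, M3, M4}: invariant factors x(x + 4)^2.

Matrices are similar if and only if their invariant-factor lists agree; the partition into similarity classes is {M1}, {M2, M3, M4}.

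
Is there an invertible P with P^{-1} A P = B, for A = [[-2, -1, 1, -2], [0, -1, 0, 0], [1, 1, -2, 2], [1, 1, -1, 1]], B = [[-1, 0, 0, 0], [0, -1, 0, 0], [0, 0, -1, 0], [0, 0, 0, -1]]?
No.

Both have characteristic polynomial (x + 1)^4, but the minimal polynomial of A is (x + 1)^2 while the minimal polynomial of B is x + 1. The minimal polynomial is a similarity invariant, so A and B are not similar.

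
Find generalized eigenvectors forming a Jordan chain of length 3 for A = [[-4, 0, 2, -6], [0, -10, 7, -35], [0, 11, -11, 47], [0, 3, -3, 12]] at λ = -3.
We seek v_1 ∈ ker((A + 3I)^3) \ ker((A + 3I)^2), then set v_{i+1} = (A + 3I) v_i.

One such chain is v_1 = [[0, -2, 3, 1]]^T, v_2 = [[0, 0, 1, 0]]^T, v_3 = [[2, 7, -8, -3]]^T. Check: (A + 3I) v_3 = [[0, 0, 0, 0]]^T = 0.

v_1 = [[0, -2, 3, 1]]^T, v_2 = [[0, 0, 1, 0]]^T, v_3 = [[2, 7, -8, -3]]^T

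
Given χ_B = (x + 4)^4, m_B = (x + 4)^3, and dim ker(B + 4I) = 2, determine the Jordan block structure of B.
Jordan blocks: (-4, 3), (-4, 1)

λ = -4: algebraic multiplicity 4 (exponent in χ_B), largest block size 3 (exponent in m_B), 2 blocks (geometric multiplicity). These force block sizes [3, 1].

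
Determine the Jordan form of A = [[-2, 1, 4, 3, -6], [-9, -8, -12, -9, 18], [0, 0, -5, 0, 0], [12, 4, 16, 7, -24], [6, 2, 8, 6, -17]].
J = [[-5, 1, 0, 0, 0], [0, -5, 0, 0, 0], [0, 0, -5, 0, 0], [0, 0, 0, -5, 0], [0, 0, 0, 0, -5]]

The characteristic polynomial is det(xI - A) = (x + 5)^5, so the eigenvalues are -5 (algebraic multiplicity 5).

For λ = -5: rank(A + 5I) = 1, rank((A + 5I)^2) = 0. The eigenspace has dimension 5 - 1 = 4, so there are 4 Jordan blocks; the rank sequence gives block sizes [2, 1, 1, 1].

Assembling the blocks gives the Jordan form J above.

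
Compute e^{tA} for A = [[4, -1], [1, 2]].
e^{tA} = [[(t + 1)*e^{3*t}, -t*e^{3*t}], [t*e^{3*t}, (1 - t)*e^{3*t}]]

A has Jordan form J = [[3, 1], [0, 3]] with A = PJP^{-1}, so e^{tA} = P e^{tJ} P^{-1}.

For a Jordan block J_k(λ), e^{tJ_k(λ)} = e^{λt} · (I + tN + t^2 N^2/2! + ... + t^{k-1} N^{k-1}/(k-1)!) where N is the nilpotent superdiagonal part.

Assembling the blocks and conjugating back gives the entries of e^{tA} as shown above.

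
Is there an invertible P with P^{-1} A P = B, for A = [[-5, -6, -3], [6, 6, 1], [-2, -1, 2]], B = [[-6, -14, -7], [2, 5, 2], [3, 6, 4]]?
No.

Both have characteristic polynomial (x - 1)^3, but the minimal polynomial of A is (x - 1)^3 while the minimal polynomial of B is (x - 1)^2. The minimal polynomial is a similarity invariant, so A and B are not similar.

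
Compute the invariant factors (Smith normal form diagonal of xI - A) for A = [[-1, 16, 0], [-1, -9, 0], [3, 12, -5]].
The Jordan structure of A has elementary divisors (x + 5)^2, (x + 5). Arranging the block sizes at each eigenvalue in decreasing order and taking row products gives the invariant factors.

Invariant factors (smallest first, each dividing the next): x + 5, (x + 5)^2.

Check: the last factor (x + 5)^2 is the minimal polynomial, and the product (x + 5)^3 is the characteristic polynomial.

x + 5, (x + 5)^2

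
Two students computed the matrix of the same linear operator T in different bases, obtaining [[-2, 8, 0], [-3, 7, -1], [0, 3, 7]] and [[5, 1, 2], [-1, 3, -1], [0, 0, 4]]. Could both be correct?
Two matrices over a field are similar if and only if they have the same invariant factors.

Both A and B have characteristic polynomial (x - 4)^3 and minimal polynomial (x - 4)^3. Computing further, both have invariant factors (x - 4)^3. Hence A and B are similar.

Yes.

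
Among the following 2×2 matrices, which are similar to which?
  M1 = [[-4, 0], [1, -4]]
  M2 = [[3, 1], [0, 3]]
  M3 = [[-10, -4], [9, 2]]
2 classes: {M1, M3}, {M2}

Characteristic polynomials: χ_{M1} = (x + 4)^2, χ_{M2} = (x - 3)^2, χ_{M3} = (x + 4)^2.

{M1, M3}: invariant factors (x + 4)^2.

{M2}: invariant factors (x - 3)^2.

Matrices are similar if and only if their invariant-factor lists agree; the partition into similarity classes is {M1, M3}, {M2}.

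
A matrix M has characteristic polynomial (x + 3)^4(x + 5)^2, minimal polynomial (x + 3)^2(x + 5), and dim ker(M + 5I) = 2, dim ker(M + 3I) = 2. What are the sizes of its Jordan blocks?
Jordan blocks: (-5, 1), (-5, 1), (-3, 2), (-3, 2)

λ = -5: algebraic multiplicity 2 (exponent in χ_M), largest block size 1 (exponent in m_M), 2 blocks (geometric multiplicity). These force block sizes [1, 1].
λ = -3: algebraic multiplicity 4 (exponent in χ_M), largest block size 2 (exponent in m_M), 2 blocks (geometric multiplicity). These force block sizes [2, 2].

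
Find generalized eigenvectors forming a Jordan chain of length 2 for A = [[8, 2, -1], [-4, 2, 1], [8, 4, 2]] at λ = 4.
v_1 = [[0, 1, 1]]^T, v_2 = [[1, -1, 2]]^T

We seek v_1 ∈ ker((A - 4I)^2) \ ker(A - 4I), then set v_{i+1} = (A - 4I) v_i.

One such chain is v_1 = [[0, 1, 1]]^T, v_2 = [[1, -1, 2]]^T. Check: (A - 4I) v_2 = [[0, 0, 0]]^T = 0.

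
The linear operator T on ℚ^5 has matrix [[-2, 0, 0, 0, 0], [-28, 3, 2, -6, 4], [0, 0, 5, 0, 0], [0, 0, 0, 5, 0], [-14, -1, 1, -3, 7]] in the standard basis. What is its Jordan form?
The characteristic polynomial is det(xI - A) = (x - 5)^4(x + 2), so the eigenvalues are -2 (algebraic multiplicity 1), 5 (algebraic multiplicity 4).

For λ = -2: algebraic multiplicity 1 gives one 1×1 block.

For λ = 5: rank(A - 5I) = 2, rank((A - 5I)^2) = 1. The eigenspace has dimension 5 - 2 = 3, so there are 3 Jordan blocks; the rank sequence gives block sizes [2, 1, 1].

Assembling the blocks gives the Jordan form J above.

J = [[-2, 0, 0, 0, 0], [0, 5, 1, 0, 0], [0, 0, 5, 0, 0], [0, 0, 0, 5, 0], [0, 0, 0, 0, 5]]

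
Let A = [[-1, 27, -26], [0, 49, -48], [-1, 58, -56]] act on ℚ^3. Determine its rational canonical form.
The invariant factors of A (the non-unit diagonal entries of the Smith normal form of xI - A over ℚ[x]) are (x + 2)(x + 3)^2, each dividing the next. The characteristic polynomial is their product, (x + 2)(x + 3)^2.

The rational canonical form is the block-diagonal matrix of companion matrices C(f_i):
R = [[0, 0, -18], [1, 0, -21], [0, 1, -8]].

R = [[0, 0, -18], [1, 0, -21], [0, 1, -8]]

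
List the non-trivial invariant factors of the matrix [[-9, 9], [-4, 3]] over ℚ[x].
(x + 3)^2

The Jordan structure of A has elementary divisors (x + 3)^2. Arranging the block sizes at each eigenvalue in decreasing order and taking row products gives the invariant factors.

Invariant factors (smallest first, each dividing the next): (x + 3)^2.

Check: the last factor (x + 3)^2 is the minimal polynomial, and the product (x + 3)^2 is the characteristic polynomial.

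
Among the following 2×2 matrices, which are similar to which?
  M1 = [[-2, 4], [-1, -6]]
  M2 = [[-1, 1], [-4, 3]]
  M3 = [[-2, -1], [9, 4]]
Characteristic polynomials: χ_{M1} = (x + 4)^2, χ_{M2} = (x - 1)^2, χ_{M3} = (x - 1)^2.

{M1}: invariant factors (x + 4)^2.

{M2, M3}: invariant factors (x - 1)^2.

Matrices are similar if and only if their invariant-factor lists agree; the partition into similarity classes is {M1}, {M2, M3}.

2 classes: {M1}, {M2, M3}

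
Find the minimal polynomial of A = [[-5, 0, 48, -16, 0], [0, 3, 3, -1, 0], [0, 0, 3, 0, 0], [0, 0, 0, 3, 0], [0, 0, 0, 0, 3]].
m_A(x) = (x - 3)^2(x + 5)

The characteristic polynomial factors as (x - 3)^4(x + 5). The minimal polynomial is ∏(x - λ)^{k_λ} where k_λ is the size of the largest Jordan block at λ.

For λ = -5: rank(A + 5I) = 4, and the largest Jordan block has size 1 (the smallest k with rank((A + 5I)^k) = rank((A + 5I)^(k+1))).
For λ = 3: rank(A - 3I) = 2, and the largest Jordan block has size 2 (the smallest k with rank((A - 3I)^k) = rank((A - 3I)^(k+1))).

So m_A(x) = (x - 3)^2(x + 5).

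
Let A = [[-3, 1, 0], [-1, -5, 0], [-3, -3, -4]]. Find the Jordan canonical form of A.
The characteristic polynomial is det(xI - A) = (x + 4)^3, so the eigenvalues are -4 (algebraic multiplicity 3).

For λ = -4: rank(A + 4I) = 1, rank((A + 4I)^2) = 0. The eigenspace has dimension 3 - 1 = 2, so there are 2 Jordan blocks; the rank sequence gives block sizes [2, 1].

Assembling the blocks gives the Jordan form J above.

J = [[-4, 1, 0], [0, -4, 0], [0, 0, -4]]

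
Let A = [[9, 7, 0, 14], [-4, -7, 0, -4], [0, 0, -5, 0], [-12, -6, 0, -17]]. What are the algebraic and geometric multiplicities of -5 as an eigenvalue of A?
The characteristic polynomial is (x + 5)^4, so the factor x + 5 appears with exponent 4: the algebraic multiplicity is 4.

rank(A + 5I) = 1, so the eigenspace has dimension 4 - 1 = 3: the geometric multiplicity is 3.

Since 3 < 4, A is not diagonalizable.

algebraic multiplicity 4, geometric multiplicity 3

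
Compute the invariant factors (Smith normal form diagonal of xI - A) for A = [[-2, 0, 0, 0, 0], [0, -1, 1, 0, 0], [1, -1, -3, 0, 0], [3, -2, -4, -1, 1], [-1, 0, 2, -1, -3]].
The Jordan structure of A has elementary divisors (x + 2)^3, (x + 2)^2. Arranging the block sizes at each eigenvalue in decreasing order and taking row products gives the invariant factors.

Invariant factors (smallest first, each dividing the next): (x + 2)^2, (x + 2)^3.

Check: the last factor (x + 2)^3 is the minimal polynomial, and the product (x + 2)^5 is the characteristic polynomial.

(x + 2)^2, (x + 2)^3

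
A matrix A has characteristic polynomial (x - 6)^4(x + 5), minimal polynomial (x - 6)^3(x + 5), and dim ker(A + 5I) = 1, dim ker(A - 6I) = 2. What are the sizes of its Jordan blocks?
Jordan blocks: (-5, 1), (6, 3), (6, 1)

λ = -5: algebraic multiplicity 1 (exponent in χ_A), largest block size 1 (exponent in m_A), 1 block (geometric multiplicity). This forces block sizes [1].
λ = 6: algebraic multiplicity 4 (exponent in χ_A), largest block size 3 (exponent in m_A), 2 blocks (geometric multiplicity). These force block sizes [3, 1].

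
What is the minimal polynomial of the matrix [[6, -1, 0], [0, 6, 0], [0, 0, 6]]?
m_A(x) = (x - 6)^2

The characteristic polynomial factors as (x - 6)^3. The minimal polynomial is ∏(x - λ)^{k_λ} where k_λ is the size of the largest Jordan block at λ.

For λ = 6: rank(A - 6I) = 1, and the largest Jordan block has size 2 (the smallest k with rank((A - 6I)^k) = rank((A - 6I)^(k+1))).

So m_A(x) = (x - 6)^2.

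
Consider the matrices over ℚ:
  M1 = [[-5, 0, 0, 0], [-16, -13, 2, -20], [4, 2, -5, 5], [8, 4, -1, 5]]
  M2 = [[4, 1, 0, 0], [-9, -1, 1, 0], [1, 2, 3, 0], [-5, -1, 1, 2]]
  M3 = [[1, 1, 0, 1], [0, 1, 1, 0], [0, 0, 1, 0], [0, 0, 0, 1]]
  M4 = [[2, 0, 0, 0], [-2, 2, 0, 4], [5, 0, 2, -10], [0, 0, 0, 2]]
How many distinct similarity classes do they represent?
4 classes: {M1}, {M2}, {M3}, {M4}

Characteristic polynomials: χ_{M1} = (x + 4)^2(x + 5)^2, χ_{M2} = (x - 2)^4, χ_{M3} = (x - 1)^4, χ_{M4} = (x - 2)^4.

{M1}: invariant factors x + 5, (x + 4)^2(x + 5).

{M2}: invariant factors x - 2, (x - 2)^3.

{M3}: invariant factors x - 1, (x - 1)^3.

{M4}: invariant factors x - 2, x - 2, (x - 2)^2.

Matrices are similar if and only if their invariant-factor lists agree; the partition into similarity classes is {M1}, {M2}, {M3}, {M4}.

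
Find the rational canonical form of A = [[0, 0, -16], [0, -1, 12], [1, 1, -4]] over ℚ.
The invariant factors of A (the non-unit diagonal entries of the Smith normal form of xI - A over ℚ[x]) are (x + 4)(x^2 + x + 4), each dividing the next. The characteristic polynomial is their product, (x + 4)(x^2 + x + 4).

The rational canonical form is the block-diagonal matrix of companion matrices C(f_i):
R = [[0, 0, -16], [1, 0, -8], [0, 1, -5]].

Note the characteristic polynomial does not split into linear factors over ℚ, so A has no Jordan form over ℚ; the rational canonical form exists over any field.

R = [[0, 0, -16], [1, 0, -8], [0, 1, -5]]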